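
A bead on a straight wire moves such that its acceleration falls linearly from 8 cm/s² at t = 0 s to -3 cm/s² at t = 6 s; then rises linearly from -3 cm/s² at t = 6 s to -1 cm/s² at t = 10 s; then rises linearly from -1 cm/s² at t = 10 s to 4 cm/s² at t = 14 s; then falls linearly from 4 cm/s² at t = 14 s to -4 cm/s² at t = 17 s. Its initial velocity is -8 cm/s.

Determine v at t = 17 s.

5 cm/s

Δv equals the area under the a-t graph; then v = v₀ + Δv.
0–6 s: ½(8 + -3)(6) = 15 cm/s
6–10 s: ½(-3 + -1)(4) = -8 cm/s
10–14 s: ½(-1 + 4)(4) = 6 cm/s
14–17 s: ½(4 + -4)(3) = 0 cm/s
Δv = 13 cm/s, so v(17) = -8 + (13) = 5 cm/s.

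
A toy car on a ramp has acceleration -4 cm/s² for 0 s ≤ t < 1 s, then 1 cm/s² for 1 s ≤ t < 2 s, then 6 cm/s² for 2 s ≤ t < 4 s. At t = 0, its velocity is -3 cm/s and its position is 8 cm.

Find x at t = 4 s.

On each constant-a segment, Δv = aΔt and Δx = v₀Δt + ½aΔt²; chain segment to segment.
0–1 s: v starts -3 cm/s; Δx = -3·1 + ½·-4·1² = -5 cm; v ends -7 cm/s.
1–2 s: v starts -7 cm/s; Δx = -7·1 + ½·1·1² = -6.5 cm; v ends -6 cm/s.
2–4 s: v starts -6 cm/s; Δx = -6·2 + ½·6·2² = 0 cm; v ends 6 cm/s.
x(4) = 8 + Σ Δx = -3.5 cm.

-3.5 cm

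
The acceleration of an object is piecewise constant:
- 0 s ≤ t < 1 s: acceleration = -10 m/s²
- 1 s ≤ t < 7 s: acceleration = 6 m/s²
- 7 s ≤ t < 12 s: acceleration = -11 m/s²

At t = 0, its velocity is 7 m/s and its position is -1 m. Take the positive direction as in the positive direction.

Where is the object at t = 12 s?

On each constant-a segment, Δv = aΔt and Δx = v₀Δt + ½aΔt²; chain segment to segment.
0–1 s: v starts 7 m/s; Δx = 7·1 + ½·-10·1² = 2 m; v ends -3 m/s.
1–7 s: v starts -3 m/s; Δx = -3·6 + ½·6·6² = 90 m; v ends 33 m/s.
7–12 s: v starts 33 m/s; Δx = 33·5 + ½·-11·5² = 27.5 m; v ends -22 m/s.
x(12) = -1 + Σ Δx = 118.5 m.

118.5 m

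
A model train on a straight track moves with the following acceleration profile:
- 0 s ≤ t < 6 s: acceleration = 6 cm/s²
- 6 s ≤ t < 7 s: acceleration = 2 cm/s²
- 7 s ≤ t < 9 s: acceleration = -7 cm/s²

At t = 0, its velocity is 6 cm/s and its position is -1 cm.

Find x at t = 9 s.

260 cm

On each constant-a segment, Δv = aΔt and Δx = v₀Δt + ½aΔt²; chain segment to segment.
0–6 s: v starts 6 cm/s; Δx = 6·6 + ½·6·6² = 144 cm; v ends 42 cm/s.
6–7 s: v starts 42 cm/s; Δx = 42·1 + ½·2·1² = 43 cm; v ends 44 cm/s.
7–9 s: v starts 44 cm/s; Δx = 44·2 + ½·-7·2² = 74 cm; v ends 30 cm/s.
x(9) = -1 + Σ Δx = 260 cm.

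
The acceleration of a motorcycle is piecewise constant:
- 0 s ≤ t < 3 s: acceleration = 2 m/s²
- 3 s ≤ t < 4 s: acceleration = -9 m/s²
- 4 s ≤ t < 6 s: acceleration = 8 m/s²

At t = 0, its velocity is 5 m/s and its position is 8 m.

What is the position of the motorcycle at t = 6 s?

58.5 m

On each constant-a segment, Δv = aΔt and Δx = v₀Δt + ½aΔt²; chain segment to segment.
0–3 s: v starts 5 m/s; Δx = 5·3 + ½·2·3² = 24 m; v ends 11 m/s.
3–4 s: v starts 11 m/s; Δx = 11·1 + ½·-9·1² = 6.5 m; v ends 2 m/s.
4–6 s: v starts 2 m/s; Δx = 2·2 + ½·8·2² = 20 m; v ends 18 m/s.
x(6) = 8 + Σ Δx = 58.5 m.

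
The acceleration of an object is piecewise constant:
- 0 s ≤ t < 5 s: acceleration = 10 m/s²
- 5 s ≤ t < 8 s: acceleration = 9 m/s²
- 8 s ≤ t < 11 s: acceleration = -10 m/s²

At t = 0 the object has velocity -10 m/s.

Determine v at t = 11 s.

Δv equals the area under the a-t graph; then v = v₀ + Δv.
0–5 s: 10 × 5 = 50 m/s
5–8 s: 9 × 3 = 27 m/s
8–11 s: -10 × 3 = -30 m/s
Δv = 47 m/s, so v(11) = -10 + (47) = 37 m/s.

37 m/s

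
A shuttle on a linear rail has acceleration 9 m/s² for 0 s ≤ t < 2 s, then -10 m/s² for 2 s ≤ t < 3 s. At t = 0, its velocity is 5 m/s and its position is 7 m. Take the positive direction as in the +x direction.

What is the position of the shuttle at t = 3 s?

On each constant-a segment, Δv = aΔt and Δx = v₀Δt + ½aΔt²; chain segment to segment.
0–2 s: v starts 5 m/s; Δx = 5·2 + ½·9·2² = 28 m; v ends 23 m/s.
2–3 s: v starts 23 m/s; Δx = 23·1 + ½·-10·1² = 18 m; v ends 13 m/s.
x(3) = 7 + Σ Δx = 53 m.

53 m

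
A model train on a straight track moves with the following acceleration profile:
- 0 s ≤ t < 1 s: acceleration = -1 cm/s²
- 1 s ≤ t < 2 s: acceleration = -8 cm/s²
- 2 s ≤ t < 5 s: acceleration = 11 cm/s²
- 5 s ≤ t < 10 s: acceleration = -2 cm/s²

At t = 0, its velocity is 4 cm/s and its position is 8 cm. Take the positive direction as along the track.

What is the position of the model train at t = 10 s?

160 cm

On each constant-a segment, Δv = aΔt and Δx = v₀Δt + ½aΔt²; chain segment to segment.
0–1 s: v starts 4 cm/s; Δx = 4·1 + ½·-1·1² = 3.5 cm; v ends 3 cm/s.
1–2 s: v starts 3 cm/s; Δx = 3·1 + ½·-8·1² = -1 cm; v ends -5 cm/s.
2–5 s: v starts -5 cm/s; Δx = -5·3 + ½·11·3² = 34.5 cm; v ends 28 cm/s.
5–10 s: v starts 28 cm/s; Δx = 28·5 + ½·-2·5² = 115 cm; v ends 18 cm/s.
x(10) = 8 + Σ Δx = 160 cm.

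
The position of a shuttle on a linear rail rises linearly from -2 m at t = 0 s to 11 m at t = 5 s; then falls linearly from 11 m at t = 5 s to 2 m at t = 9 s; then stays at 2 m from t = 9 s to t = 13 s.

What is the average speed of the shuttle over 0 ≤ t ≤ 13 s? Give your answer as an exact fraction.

Average speed = (total path length)/(elapsed time); on a piecewise-linear x-t graph the path length is Σ|Δx|.
0–5 s: |Δx| = |11 − -2| = 13 m
5–9 s: |Δx| = |2 − 11| = 9 m
9–13 s: |Δx| = |2 − 2| = 0 m
Total path = 22 m; average speed = 22/13 = 22/13 m/s.

22/13 m/s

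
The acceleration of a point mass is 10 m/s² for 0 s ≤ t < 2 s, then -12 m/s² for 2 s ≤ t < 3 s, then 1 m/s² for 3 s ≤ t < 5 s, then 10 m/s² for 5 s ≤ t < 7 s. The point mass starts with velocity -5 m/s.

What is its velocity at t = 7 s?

Δv equals the area under the a-t graph; then v = v₀ + Δv.
0–2 s: 10 × 2 = 20 m/s
2–3 s: -12 × 1 = -12 m/s
3–5 s: 1 × 2 = 2 m/s
5–7 s: 10 × 2 = 20 m/s
Δv = 30 m/s, so v(7) = -5 + (30) = 25 m/s.

25 m/s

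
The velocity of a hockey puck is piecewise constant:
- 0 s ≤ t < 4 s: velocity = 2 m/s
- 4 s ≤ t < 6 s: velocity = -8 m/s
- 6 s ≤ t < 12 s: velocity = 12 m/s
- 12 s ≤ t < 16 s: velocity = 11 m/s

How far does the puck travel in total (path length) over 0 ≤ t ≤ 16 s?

140 m

Total distance travelled is ∫|v| dt — sum the magnitudes of each area piece.
0–4 s: |2| × 4 = 8 m
4–6 s: |-8| × 2 = 16 m
6–12 s: |12| × 6 = 72 m
12–16 s: |11| × 4 = 44 m
Total distance = 140 m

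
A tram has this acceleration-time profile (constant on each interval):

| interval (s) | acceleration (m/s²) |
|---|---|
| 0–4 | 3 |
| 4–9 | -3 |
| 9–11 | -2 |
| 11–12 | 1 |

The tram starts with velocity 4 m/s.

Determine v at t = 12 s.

Δv equals the area under the a-t graph; then v = v₀ + Δv.
0–4 s: 3 × 4 = 12 m/s
4–9 s: -3 × 5 = -15 m/s
9–11 s: -2 × 2 = -4 m/s
11–12 s: 1 × 1 = 1 m/s
Δv = -6 m/s, so v(12) = 4 + (-6) = -2 m/s.

-2 m/s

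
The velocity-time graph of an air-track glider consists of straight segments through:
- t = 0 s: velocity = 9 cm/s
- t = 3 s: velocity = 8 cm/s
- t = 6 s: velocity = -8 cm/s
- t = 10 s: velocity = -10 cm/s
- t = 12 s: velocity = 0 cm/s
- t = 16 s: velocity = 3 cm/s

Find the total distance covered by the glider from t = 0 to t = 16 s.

89.5 cm

Distance (not displacement) is the total path length: add the absolute areas under v-t.
0–3 s: |½(9 + 8)(3)| = 25.5 cm
3–6 s: v = 0 at t = 4.5 s; triangle areas 6 + 6 = 12 cm
6–10 s: |½(-8 + -10)(4)| = 36 cm
10–12 s: |½(-10 + 0)(2)| = 10 cm
12–16 s: |½(0 + 3)(4)| = 6 cm
Total distance = 89.5 cm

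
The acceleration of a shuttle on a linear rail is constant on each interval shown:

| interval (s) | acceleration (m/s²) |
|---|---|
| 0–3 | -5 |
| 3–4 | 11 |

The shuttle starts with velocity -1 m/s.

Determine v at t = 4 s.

-5 m/s

Δv equals the area under the a-t graph; then v = v₀ + Δv.
0–3 s: -5 × 3 = -15 m/s
3–4 s: 11 × 1 = 11 m/s
Δv = -4 m/s, so v(4) = -1 + (-4) = -5 m/s.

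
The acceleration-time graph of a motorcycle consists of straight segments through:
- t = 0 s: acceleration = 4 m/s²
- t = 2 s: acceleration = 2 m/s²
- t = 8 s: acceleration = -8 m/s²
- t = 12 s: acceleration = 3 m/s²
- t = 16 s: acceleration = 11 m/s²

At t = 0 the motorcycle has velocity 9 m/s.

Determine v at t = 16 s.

15 m/s

Δv equals the area under the a-t graph; then v = v₀ + Δv.
0–2 s: ½(4 + 2)(2) = 6 m/s
2–8 s: ½(2 + -8)(6) = -18 m/s
8–12 s: ½(-8 + 3)(4) = -10 m/s
12–16 s: ½(3 + 11)(4) = 28 m/s
Δv = 6 m/s, so v(16) = 9 + (6) = 15 m/s.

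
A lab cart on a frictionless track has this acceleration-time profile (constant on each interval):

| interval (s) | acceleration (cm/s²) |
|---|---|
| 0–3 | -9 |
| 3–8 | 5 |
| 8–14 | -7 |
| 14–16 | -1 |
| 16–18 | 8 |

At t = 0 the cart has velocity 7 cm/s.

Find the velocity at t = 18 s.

Δv equals the area under the a-t graph; then v = v₀ + Δv.
0–3 s: -9 × 3 = -27 cm/s
3–8 s: 5 × 5 = 25 cm/s
8–14 s: -7 × 6 = -42 cm/s
14–16 s: -1 × 2 = -2 cm/s
16–18 s: 8 × 2 = 16 cm/s
Δv = -30 cm/s, so v(18) = 7 + (-30) = -23 cm/s.

-23 cm/s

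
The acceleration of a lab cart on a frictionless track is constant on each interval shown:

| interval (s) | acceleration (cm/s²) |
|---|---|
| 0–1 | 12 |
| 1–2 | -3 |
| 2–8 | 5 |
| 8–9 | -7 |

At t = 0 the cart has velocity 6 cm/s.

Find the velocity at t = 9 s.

38 cm/s

Δv equals the area under the a-t graph; then v = v₀ + Δv.
0–1 s: 12 × 1 = 12 cm/s
1–2 s: -3 × 1 = -3 cm/s
2–8 s: 5 × 6 = 30 cm/s
8–9 s: -7 × 1 = -7 cm/s
Δv = 32 cm/s, so v(9) = 6 + (32) = 38 cm/s.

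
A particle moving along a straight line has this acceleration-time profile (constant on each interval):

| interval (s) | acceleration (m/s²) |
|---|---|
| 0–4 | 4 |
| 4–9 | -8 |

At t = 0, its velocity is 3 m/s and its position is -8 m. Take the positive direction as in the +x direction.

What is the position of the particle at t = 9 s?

31 m

On each constant-a segment, Δv = aΔt and Δx = v₀Δt + ½aΔt²; chain segment to segment.
0–4 s: v starts 3 m/s; Δx = 3·4 + ½·4·4² = 44 m; v ends 19 m/s.
4–9 s: v starts 19 m/s; Δx = 19·5 + ½·-8·5² = -5 m; v ends -21 m/s.
x(9) = -8 + Σ Δx = 31 m.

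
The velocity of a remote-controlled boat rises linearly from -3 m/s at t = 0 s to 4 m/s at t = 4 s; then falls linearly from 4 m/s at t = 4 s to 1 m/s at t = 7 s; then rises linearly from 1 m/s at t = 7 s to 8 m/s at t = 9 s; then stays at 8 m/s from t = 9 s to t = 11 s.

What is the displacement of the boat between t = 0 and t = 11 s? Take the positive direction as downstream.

34.5 m

Net displacement equals the area under the velocity-time graph (areas below the axis count negative).
0–4 s: ½(-3 + 4)(4) = 2 m
4–7 s: ½(4 + 1)(3) = 7.5 m
7–9 s: ½(1 + 8)(2) = 9 m
9–11 s: 8 × 2 = 16 m
Net displacement = 34.5 m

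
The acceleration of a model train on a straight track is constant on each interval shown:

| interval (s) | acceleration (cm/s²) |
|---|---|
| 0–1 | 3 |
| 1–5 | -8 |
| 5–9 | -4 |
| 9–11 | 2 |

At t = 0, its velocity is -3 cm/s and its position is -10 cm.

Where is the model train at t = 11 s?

On each constant-a segment, Δv = aΔt and Δx = v₀Δt + ½aΔt²; chain segment to segment.
0–1 s: v starts -3 cm/s; Δx = -3·1 + ½·3·1² = -1.5 cm; v ends 0 cm/s.
1–5 s: v starts 0 cm/s; Δx = 0·4 + ½·-8·4² = -64 cm; v ends -32 cm/s.
5–9 s: v starts -32 cm/s; Δx = -32·4 + ½·-4·4² = -160 cm; v ends -48 cm/s.
9–11 s: v starts -48 cm/s; Δx = -48·2 + ½·2·2² = -92 cm; v ends -44 cm/s.
x(11) = -10 + Σ Δx = -327.5 cm.

-327.5 cm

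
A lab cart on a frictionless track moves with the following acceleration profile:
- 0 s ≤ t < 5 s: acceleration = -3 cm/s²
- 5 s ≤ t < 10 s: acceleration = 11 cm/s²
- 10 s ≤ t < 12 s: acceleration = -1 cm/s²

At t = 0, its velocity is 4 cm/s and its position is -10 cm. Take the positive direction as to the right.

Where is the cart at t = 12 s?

On each constant-a segment, Δv = aΔt and Δx = v₀Δt + ½aΔt²; chain segment to segment.
0–5 s: v starts 4 cm/s; Δx = 4·5 + ½·-3·5² = -17.5 cm; v ends -11 cm/s.
5–10 s: v starts -11 cm/s; Δx = -11·5 + ½·11·5² = 82.5 cm; v ends 44 cm/s.
10–12 s: v starts 44 cm/s; Δx = 44·2 + ½·-1·2² = 86 cm; v ends 42 cm/s.
x(12) = -10 + Σ Δx = 141 cm.

141 cm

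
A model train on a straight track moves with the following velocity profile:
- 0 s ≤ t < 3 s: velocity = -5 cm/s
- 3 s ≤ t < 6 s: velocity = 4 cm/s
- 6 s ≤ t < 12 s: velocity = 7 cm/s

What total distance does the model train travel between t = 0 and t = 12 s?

69 cm

Distance (not displacement) is the total path length: add the absolute areas under v-t.
0–3 s: |-5| × 3 = 15 cm
3–6 s: |4| × 3 = 12 cm
6–12 s: |7| × 6 = 42 cm
Total distance = 69 cm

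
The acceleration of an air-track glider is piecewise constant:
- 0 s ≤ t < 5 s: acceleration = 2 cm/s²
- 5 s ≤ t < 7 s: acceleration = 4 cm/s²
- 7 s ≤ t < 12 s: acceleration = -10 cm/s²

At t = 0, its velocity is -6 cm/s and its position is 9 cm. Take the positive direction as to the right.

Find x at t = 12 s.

On each constant-a segment, Δv = aΔt and Δx = v₀Δt + ½aΔt²; chain segment to segment.
0–5 s: v starts -6 cm/s; Δx = -6·5 + ½·2·5² = -5 cm; v ends 4 cm/s.
5–7 s: v starts 4 cm/s; Δx = 4·2 + ½·4·2² = 16 cm; v ends 12 cm/s.
7–12 s: v starts 12 cm/s; Δx = 12·5 + ½·-10·5² = -65 cm; v ends -38 cm/s.
x(12) = 9 + Σ Δx = -45 cm.

-45 cm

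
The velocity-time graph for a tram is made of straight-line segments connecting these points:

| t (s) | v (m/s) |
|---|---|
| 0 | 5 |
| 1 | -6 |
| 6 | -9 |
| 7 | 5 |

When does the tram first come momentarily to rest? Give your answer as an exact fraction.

v changes sign on 0–1 s (from 5 to -6); the graph is linear there, so v = 0 at t = 0 + (-5)·(1 − 0)/(-6 − 5) = 5/11 s.

t = 5/11 s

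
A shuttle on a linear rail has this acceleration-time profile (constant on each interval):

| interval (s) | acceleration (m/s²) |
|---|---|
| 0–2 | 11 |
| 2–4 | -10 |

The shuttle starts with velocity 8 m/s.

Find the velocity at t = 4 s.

Δv equals the area under the a-t graph; then v = v₀ + Δv.
0–2 s: 11 × 2 = 22 m/s
2–4 s: -10 × 2 = -20 m/s
Δv = 2 m/s, so v(4) = 8 + (2) = 10 m/s.

10 m/s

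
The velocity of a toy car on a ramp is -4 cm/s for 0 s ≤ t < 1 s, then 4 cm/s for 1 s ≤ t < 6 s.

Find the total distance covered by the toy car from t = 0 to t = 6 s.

Total distance travelled is ∫|v| dt — sum the magnitudes of each area piece.
0–1 s: |-4| × 1 = 4 cm
1–6 s: |4| × 5 = 20 cm
Total distance = 24 cm

24 cm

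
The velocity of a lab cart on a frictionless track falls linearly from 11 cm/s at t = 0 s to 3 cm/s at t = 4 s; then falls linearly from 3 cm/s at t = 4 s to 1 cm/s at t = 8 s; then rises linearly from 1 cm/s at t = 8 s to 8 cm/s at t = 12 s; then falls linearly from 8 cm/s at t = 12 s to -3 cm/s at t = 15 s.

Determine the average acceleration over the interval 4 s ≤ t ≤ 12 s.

0.625 cm/s²

Average acceleration = Δv/Δt = (8 − 3)/(12 − 4) = 0.625 cm/s².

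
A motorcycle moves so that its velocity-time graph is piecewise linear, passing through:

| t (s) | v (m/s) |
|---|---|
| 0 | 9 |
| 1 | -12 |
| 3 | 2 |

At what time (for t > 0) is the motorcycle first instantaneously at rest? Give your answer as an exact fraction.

v changes sign on 0–1 s (from 9 to -12); the graph is linear there, so v = 0 at t = 0 + (-9)·(1 − 0)/(-12 − 9) = 3/7 s.

t = 3/7 s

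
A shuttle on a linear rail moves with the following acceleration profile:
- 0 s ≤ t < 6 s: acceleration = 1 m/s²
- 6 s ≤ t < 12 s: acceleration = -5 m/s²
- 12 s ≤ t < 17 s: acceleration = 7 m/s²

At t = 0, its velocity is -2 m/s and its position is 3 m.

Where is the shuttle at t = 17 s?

On each constant-a segment, Δv = aΔt and Δx = v₀Δt + ½aΔt²; chain segment to segment.
0–6 s: v starts -2 m/s; Δx = -2·6 + ½·1·6² = 6 m; v ends 4 m/s.
6–12 s: v starts 4 m/s; Δx = 4·6 + ½·-5·6² = -66 m; v ends -26 m/s.
12–17 s: v starts -26 m/s; Δx = -26·5 + ½·7·5² = -42.5 m; v ends 9 m/s.
x(17) = 3 + Σ Δx = -99.5 m.

-99.5 m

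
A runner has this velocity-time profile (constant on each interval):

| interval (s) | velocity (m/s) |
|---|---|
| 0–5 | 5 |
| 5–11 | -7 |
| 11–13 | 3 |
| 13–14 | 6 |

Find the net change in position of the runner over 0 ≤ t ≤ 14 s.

Net displacement equals the area under the velocity-time graph (areas below the axis count negative).
0–5 s: 5 × 5 = 25 m
5–11 s: -7 × 6 = -42 m
11–13 s: 3 × 2 = 6 m
13–14 s: 6 × 1 = 6 m
Net displacement = -5 m

-5 m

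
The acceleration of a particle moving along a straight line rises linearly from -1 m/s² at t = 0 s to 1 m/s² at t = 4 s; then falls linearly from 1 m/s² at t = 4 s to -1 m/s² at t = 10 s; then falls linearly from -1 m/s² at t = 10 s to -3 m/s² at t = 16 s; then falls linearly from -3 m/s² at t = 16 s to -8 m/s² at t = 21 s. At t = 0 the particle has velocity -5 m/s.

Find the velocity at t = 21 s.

-44.5 m/s

Δv equals the area under the a-t graph; then v = v₀ + Δv.
0–4 s: ½(-1 + 1)(4) = 0 m/s
4–10 s: ½(1 + -1)(6) = 0 m/s
10–16 s: ½(-1 + -3)(6) = -12 m/s
16–21 s: ½(-3 + -8)(5) = -27.5 m/s
Δv = -39.5 m/s, so v(21) = -5 + (-39.5) = -44.5 m/s.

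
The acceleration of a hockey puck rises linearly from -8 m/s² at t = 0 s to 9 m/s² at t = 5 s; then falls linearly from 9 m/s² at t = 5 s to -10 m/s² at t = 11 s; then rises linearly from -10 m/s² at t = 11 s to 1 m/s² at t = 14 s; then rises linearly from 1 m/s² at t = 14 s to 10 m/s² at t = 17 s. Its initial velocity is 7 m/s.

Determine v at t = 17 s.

Δv equals the area under the a-t graph; then v = v₀ + Δv.
0–5 s: ½(-8 + 9)(5) = 2.5 m/s
5–11 s: ½(9 + -10)(6) = -3 m/s
11–14 s: ½(-10 + 1)(3) = -13.5 m/s
14–17 s: ½(1 + 10)(3) = 16.5 m/s
Δv = 2.5 m/s, so v(17) = 7 + (2.5) = 9.5 m/s.

9.5 m/s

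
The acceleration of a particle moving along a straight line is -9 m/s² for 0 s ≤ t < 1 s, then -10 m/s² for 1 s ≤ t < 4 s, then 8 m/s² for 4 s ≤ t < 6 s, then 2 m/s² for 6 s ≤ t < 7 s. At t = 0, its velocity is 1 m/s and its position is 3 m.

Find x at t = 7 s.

On each constant-a segment, Δv = aΔt and Δx = v₀Δt + ½aΔt²; chain segment to segment.
0–1 s: v starts 1 m/s; Δx = 1·1 + ½·-9·1² = -3.5 m; v ends -8 m/s.
1–4 s: v starts -8 m/s; Δx = -8·3 + ½·-10·3² = -69 m; v ends -38 m/s.
4–6 s: v starts -38 m/s; Δx = -38·2 + ½·8·2² = -60 m; v ends -22 m/s.
6–7 s: v starts -22 m/s; Δx = -22·1 + ½·2·1² = -21 m; v ends -20 m/s.
x(7) = 3 + Σ Δx = -150.5 m.

-150.5 m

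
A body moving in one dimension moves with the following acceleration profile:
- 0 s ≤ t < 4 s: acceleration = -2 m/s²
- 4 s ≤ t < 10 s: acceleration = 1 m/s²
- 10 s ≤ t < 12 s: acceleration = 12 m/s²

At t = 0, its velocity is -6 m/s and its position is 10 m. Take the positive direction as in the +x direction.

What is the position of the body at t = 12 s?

-88 m

On each constant-a segment, Δv = aΔt and Δx = v₀Δt + ½aΔt²; chain segment to segment.
0–4 s: v starts -6 m/s; Δx = -6·4 + ½·-2·4² = -40 m; v ends -14 m/s.
4–10 s: v starts -14 m/s; Δx = -14·6 + ½·1·6² = -66 m; v ends -8 m/s.
10–12 s: v starts -8 m/s; Δx = -8·2 + ½·12·2² = 8 m; v ends 16 m/s.
x(12) = 10 + Σ Δx = -88 m.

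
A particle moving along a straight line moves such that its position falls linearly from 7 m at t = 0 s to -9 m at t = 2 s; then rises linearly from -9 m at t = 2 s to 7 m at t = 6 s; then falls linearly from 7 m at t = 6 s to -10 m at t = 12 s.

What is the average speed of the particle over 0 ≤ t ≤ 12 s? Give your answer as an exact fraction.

49/12 m/s

Average speed = (total path length)/(elapsed time); on a piecewise-linear x-t graph the path length is Σ|Δx|.
0–2 s: |Δx| = |-9 − 7| = 16 m
2–6 s: |Δx| = |7 − -9| = 16 m
6–12 s: |Δx| = |-10 − 7| = 17 m
Total path = 49 m; average speed = 49/12 = 49/12 m/s.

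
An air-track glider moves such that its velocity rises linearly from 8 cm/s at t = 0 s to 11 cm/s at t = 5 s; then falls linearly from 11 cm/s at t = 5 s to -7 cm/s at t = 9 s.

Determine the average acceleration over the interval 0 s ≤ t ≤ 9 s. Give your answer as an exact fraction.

Average acceleration = Δv/Δt = (-7 − 8)/(9 − 0) = -5/3 cm/s².

-5/3 cm/s²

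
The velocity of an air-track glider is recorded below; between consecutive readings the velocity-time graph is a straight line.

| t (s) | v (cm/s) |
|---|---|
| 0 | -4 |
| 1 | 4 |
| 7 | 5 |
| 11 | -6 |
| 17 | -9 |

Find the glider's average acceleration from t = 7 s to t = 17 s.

-1.4 cm/s²

Average acceleration = Δv/Δt = (-9 − 5)/(17 − 7) = -1.4 cm/s².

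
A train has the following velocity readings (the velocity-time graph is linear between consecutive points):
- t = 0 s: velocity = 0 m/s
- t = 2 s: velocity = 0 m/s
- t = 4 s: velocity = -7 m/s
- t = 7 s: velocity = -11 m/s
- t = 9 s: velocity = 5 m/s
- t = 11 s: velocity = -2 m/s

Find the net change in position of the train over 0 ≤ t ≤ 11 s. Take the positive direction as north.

Displacement is the signed area under the v-t curve.
0–2 s: 0 × 2 = 0 m
2–4 s: ½(0 + -7)(2) = -7 m
4–7 s: ½(-7 + -11)(3) = -27 m
7–9 s: ½(-11 + 5)(2) = -6 m
9–11 s: ½(5 + -2)(2) = 3 m
Net displacement = -37 m

-37 m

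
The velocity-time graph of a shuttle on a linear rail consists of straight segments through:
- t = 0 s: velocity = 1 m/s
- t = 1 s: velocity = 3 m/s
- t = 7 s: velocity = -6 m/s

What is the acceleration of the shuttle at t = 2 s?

-1.5 m/s²

Acceleration is the slope of the v-t graph on 1–7 s: (-6 − 3)/(7 − 1) = -1.5 m/s².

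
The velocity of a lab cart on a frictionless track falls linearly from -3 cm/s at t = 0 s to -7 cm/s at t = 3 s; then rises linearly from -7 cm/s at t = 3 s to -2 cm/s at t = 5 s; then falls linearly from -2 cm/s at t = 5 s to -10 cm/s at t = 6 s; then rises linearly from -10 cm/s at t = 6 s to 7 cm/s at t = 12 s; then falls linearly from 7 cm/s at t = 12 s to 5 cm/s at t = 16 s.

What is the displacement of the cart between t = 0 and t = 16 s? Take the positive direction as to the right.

Displacement is the signed area under the v-t curve.
0–3 s: ½(-3 + -7)(3) = -15 cm
3–5 s: ½(-7 + -2)(2) = -9 cm
5–6 s: ½(-2 + -10)(1) = -6 cm
6–12 s: ½(-10 + 7)(6) = -9 cm
12–16 s: ½(7 + 5)(4) = 24 cm
Net displacement = -15 cm

-15 cm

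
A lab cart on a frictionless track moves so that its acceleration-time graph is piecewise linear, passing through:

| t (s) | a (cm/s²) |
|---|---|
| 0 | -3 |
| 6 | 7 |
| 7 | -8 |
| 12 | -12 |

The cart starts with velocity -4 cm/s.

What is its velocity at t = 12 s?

Δv equals the area under the a-t graph; then v = v₀ + Δv.
0–6 s: ½(-3 + 7)(6) = 12 cm/s
6–7 s: ½(7 + -8)(1) = -0.5 cm/s
7–12 s: ½(-8 + -12)(5) = -50 cm/s
Δv = -38.5 cm/s, so v(12) = -4 + (-38.5) = -42.5 cm/s.

-42.5 cm/s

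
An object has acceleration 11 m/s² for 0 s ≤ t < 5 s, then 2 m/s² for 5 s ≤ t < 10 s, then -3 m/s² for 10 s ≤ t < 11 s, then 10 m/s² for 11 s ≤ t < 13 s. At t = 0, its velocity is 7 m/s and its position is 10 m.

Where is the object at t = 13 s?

746 m

On each constant-a segment, Δv = aΔt and Δx = v₀Δt + ½aΔt²; chain segment to segment.
0–5 s: v starts 7 m/s; Δx = 7·5 + ½·11·5² = 172.5 m; v ends 62 m/s.
5–10 s: v starts 62 m/s; Δx = 62·5 + ½·2·5² = 335 m; v ends 72 m/s.
10–11 s: v starts 72 m/s; Δx = 72·1 + ½·-3·1² = 70.5 m; v ends 69 m/s.
11–13 s: v starts 69 m/s; Δx = 69·2 + ½·10·2² = 158 m; v ends 89 m/s.
x(13) = 10 + Σ Δx = 746 m.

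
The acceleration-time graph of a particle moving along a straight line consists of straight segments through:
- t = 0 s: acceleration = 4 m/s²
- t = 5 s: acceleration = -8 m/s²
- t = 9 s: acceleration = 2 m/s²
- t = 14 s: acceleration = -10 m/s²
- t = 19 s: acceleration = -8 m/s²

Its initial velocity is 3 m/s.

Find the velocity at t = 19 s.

-84 m/s

Δv equals the area under the a-t graph; then v = v₀ + Δv.
0–5 s: ½(4 + -8)(5) = -10 m/s
5–9 s: ½(-8 + 2)(4) = -12 m/s
9–14 s: ½(2 + -10)(5) = -20 m/s
14–19 s: ½(-10 + -8)(5) = -45 m/s
Δv = -87 m/s, so v(19) = 3 + (-87) = -84 m/s.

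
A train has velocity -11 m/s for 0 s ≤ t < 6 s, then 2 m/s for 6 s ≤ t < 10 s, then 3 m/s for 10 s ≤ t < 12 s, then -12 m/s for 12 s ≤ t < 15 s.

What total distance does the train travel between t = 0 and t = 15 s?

Distance (not displacement) is the total path length: add the absolute areas under v-t.
0–6 s: |-11| × 6 = 66 m
6–10 s: |2| × 4 = 8 m
10–12 s: |3| × 2 = 6 m
12–15 s: |-12| × 3 = 36 m
Total distance = 116 m

116 m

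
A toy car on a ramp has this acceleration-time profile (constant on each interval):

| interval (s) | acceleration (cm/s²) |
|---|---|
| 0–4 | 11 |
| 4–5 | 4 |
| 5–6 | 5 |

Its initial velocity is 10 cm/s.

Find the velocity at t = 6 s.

Δv equals the area under the a-t graph; then v = v₀ + Δv.
0–4 s: 11 × 4 = 44 cm/s
4–5 s: 4 × 1 = 4 cm/s
5–6 s: 5 × 1 = 5 cm/s
Δv = 53 cm/s, so v(6) = 10 + (53) = 63 cm/s.

63 cm/s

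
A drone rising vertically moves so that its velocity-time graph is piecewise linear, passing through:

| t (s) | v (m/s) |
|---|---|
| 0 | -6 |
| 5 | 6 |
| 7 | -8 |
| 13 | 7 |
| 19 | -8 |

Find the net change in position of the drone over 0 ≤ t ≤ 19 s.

Displacement is the signed area under the v-t curve.
0–5 s: ½(-6 + 6)(5) = 0 m
5–7 s: ½(6 + -8)(2) = -2 m
7–13 s: ½(-8 + 7)(6) = -3 m
13–19 s: ½(7 + -8)(6) = -3 m
Net displacement = -8 m

-8 m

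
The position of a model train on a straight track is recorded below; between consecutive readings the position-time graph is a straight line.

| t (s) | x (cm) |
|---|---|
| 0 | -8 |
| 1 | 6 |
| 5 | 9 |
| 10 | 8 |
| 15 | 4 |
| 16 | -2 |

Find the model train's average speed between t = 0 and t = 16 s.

Average speed = (total path length)/(elapsed time); on a piecewise-linear x-t graph the path length is Σ|Δx|.
0–1 s: |Δx| = |6 − -8| = 14 cm
1–5 s: |Δx| = |9 − 6| = 3 cm
5–10 s: |Δx| = |8 − 9| = 1 cm
10–15 s: |Δx| = |4 − 8| = 4 cm
15–16 s: |Δx| = |-2 − 4| = 6 cm
Total path = 28 cm; average speed = 28/16 = 1.75 cm/s.

1.75 cm/s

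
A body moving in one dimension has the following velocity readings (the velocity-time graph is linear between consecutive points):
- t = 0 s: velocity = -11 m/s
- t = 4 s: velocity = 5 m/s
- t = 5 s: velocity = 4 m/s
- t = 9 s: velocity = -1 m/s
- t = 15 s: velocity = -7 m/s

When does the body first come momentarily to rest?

t = 2.75 s

v changes sign on 0–4 s (from -11 to 5); the graph is linear there, so v = 0 at t = 0 + (11)·(4 − 0)/(5 − -11) = 2.75 s.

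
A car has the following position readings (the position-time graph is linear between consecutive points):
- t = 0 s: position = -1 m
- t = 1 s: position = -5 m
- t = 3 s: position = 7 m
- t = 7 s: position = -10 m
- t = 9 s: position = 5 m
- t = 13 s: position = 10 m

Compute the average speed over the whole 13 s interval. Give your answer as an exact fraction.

53/13 m/s

Average speed = (total path length)/(elapsed time); on a piecewise-linear x-t graph the path length is Σ|Δx|.
0–1 s: |Δx| = |-5 − -1| = 4 m
1–3 s: |Δx| = |7 − -5| = 12 m
3–7 s: |Δx| = |-10 − 7| = 17 m
7–9 s: |Δx| = |5 − -10| = 15 m
9–13 s: |Δx| = |10 − 5| = 5 m
Total path = 53 m; average speed = 53/13 = 53/13 m/s.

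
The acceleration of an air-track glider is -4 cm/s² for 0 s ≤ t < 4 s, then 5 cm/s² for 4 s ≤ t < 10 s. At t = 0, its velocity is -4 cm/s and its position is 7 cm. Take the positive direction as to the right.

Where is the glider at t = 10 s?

On each constant-a segment, Δv = aΔt and Δx = v₀Δt + ½aΔt²; chain segment to segment.
0–4 s: v starts -4 cm/s; Δx = -4·4 + ½·-4·4² = -48 cm; v ends -20 cm/s.
4–10 s: v starts -20 cm/s; Δx = -20·6 + ½·5·6² = -30 cm; v ends 10 cm/s.
x(10) = 7 + Σ Δx = -71 cm.

-71 cm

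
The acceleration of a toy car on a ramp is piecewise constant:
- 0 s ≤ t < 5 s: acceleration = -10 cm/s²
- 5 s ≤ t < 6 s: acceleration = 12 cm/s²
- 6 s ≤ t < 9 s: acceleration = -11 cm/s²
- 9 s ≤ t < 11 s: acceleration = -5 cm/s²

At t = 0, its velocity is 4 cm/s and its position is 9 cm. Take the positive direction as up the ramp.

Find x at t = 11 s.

-431.5 cm

On each constant-a segment, Δv = aΔt and Δx = v₀Δt + ½aΔt²; chain segment to segment.
0–5 s: v starts 4 cm/s; Δx = 4·5 + ½·-10·5² = -105 cm; v ends -46 cm/s.
5–6 s: v starts -46 cm/s; Δx = -46·1 + ½·12·1² = -40 cm; v ends -34 cm/s.
6–9 s: v starts -34 cm/s; Δx = -34·3 + ½·-11·3² = -151.5 cm; v ends -67 cm/s.
9–11 s: v starts -67 cm/s; Δx = -67·2 + ½·-5·2² = -144 cm; v ends -77 cm/s.
x(11) = 9 + Σ Δx = -431.5 cm.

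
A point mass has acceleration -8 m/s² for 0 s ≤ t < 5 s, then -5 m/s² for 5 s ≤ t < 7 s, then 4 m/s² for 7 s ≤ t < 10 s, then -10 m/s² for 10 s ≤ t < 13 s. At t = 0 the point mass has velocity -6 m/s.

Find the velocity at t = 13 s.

Δv equals the area under the a-t graph; then v = v₀ + Δv.
0–5 s: -8 × 5 = -40 m/s
5–7 s: -5 × 2 = -10 m/s
7–10 s: 4 × 3 = 12 m/s
10–13 s: -10 × 3 = -30 m/s
Δv = -68 m/s, so v(13) = -6 + (-68) = -74 m/s.

-74 m/s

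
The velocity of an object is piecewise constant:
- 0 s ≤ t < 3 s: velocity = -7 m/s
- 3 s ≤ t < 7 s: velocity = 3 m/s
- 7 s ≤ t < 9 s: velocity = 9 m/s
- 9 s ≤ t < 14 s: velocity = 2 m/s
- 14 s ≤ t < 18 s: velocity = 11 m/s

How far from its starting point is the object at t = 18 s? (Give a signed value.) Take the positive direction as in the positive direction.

63 m

Net displacement equals the area under the velocity-time graph (areas below the axis count negative).
0–3 s: -7 × 3 = -21 m
3–7 s: 3 × 4 = 12 m
7–9 s: 9 × 2 = 18 m
9–14 s: 2 × 5 = 10 m
14–18 s: 11 × 4 = 44 m
Net displacement = 63 m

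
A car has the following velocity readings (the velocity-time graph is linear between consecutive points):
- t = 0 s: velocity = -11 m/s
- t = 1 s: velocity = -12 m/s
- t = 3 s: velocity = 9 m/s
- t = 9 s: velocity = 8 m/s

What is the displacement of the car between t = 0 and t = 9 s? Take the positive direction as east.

Net displacement equals the area under the velocity-time graph (areas below the axis count negative).
0–1 s: ½(-11 + -12)(1) = -11.5 m
1–3 s: ½(-12 + 9)(2) = -3 m
3–9 s: ½(9 + 8)(6) = 51 m
Net displacement = 36.5 m

36.5 m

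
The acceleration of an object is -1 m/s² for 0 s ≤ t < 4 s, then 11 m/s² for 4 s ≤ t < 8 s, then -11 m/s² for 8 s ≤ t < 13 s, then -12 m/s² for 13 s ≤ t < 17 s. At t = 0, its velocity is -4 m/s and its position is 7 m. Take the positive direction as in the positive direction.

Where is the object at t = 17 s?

-90.5 m

On each constant-a segment, Δv = aΔt and Δx = v₀Δt + ½aΔt²; chain segment to segment.
0–4 s: v starts -4 m/s; Δx = -4·4 + ½·-1·4² = -24 m; v ends -8 m/s.
4–8 s: v starts -8 m/s; Δx = -8·4 + ½·11·4² = 56 m; v ends 36 m/s.
8–13 s: v starts 36 m/s; Δx = 36·5 + ½·-11·5² = 42.5 m; v ends -19 m/s.
13–17 s: v starts -19 m/s; Δx = -19·4 + ½·-12·4² = -172 m; v ends -67 m/s.
x(17) = 7 + Σ Δx = -90.5 m.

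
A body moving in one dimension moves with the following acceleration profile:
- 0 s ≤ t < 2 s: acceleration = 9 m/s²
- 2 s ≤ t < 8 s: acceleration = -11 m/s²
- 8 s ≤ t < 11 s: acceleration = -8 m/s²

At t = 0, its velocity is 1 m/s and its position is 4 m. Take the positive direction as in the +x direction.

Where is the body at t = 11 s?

-237 m

On each constant-a segment, Δv = aΔt and Δx = v₀Δt + ½aΔt²; chain segment to segment.
0–2 s: v starts 1 m/s; Δx = 1·2 + ½·9·2² = 20 m; v ends 19 m/s.
2–8 s: v starts 19 m/s; Δx = 19·6 + ½·-11·6² = -84 m; v ends -47 m/s.
8–11 s: v starts -47 m/s; Δx = -47·3 + ½·-8·3² = -177 m; v ends -71 m/s.
x(11) = 4 + Σ Δx = -237 m.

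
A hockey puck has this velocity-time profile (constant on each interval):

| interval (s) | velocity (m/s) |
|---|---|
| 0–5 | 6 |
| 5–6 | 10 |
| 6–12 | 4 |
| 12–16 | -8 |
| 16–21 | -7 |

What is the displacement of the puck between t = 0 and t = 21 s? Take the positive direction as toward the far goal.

-3 m

Displacement is the signed area under the v-t curve.
0–5 s: 6 × 5 = 30 m
5–6 s: 10 × 1 = 10 m
6–12 s: 4 × 6 = 24 m
12–16 s: -8 × 4 = -32 m
16–21 s: -7 × 5 = -35 m
Net displacement = -3 m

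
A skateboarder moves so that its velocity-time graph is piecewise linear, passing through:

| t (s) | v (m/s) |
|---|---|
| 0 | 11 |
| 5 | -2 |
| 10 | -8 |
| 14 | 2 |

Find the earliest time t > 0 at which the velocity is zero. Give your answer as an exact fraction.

v changes sign on 0–5 s (from 11 to -2); the graph is linear there, so v = 0 at t = 0 + (-11)·(5 − 0)/(-2 − 11) = 55/13 s.

t = 55/13 s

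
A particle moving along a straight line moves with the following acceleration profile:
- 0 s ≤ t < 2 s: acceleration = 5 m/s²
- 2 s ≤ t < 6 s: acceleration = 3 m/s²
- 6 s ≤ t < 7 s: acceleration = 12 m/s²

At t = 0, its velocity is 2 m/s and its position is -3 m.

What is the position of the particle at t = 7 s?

On each constant-a segment, Δv = aΔt and Δx = v₀Δt + ½aΔt²; chain segment to segment.
0–2 s: v starts 2 m/s; Δx = 2·2 + ½·5·2² = 14 m; v ends 12 m/s.
2–6 s: v starts 12 m/s; Δx = 12·4 + ½·3·4² = 72 m; v ends 24 m/s.
6–7 s: v starts 24 m/s; Δx = 24·1 + ½·12·1² = 30 m; v ends 36 m/s.
x(7) = -3 + Σ Δx = 113 m.

113 m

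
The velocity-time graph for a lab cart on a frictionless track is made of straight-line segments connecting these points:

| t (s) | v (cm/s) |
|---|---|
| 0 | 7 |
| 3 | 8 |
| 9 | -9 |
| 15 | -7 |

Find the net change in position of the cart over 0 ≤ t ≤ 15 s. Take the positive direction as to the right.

Net displacement equals the area under the velocity-time graph (areas below the axis count negative).
0–3 s: ½(7 + 8)(3) = 22.5 cm
3–9 s: ½(8 + -9)(6) = -3 cm
9–15 s: ½(-9 + -7)(6) = -48 cm
Net displacement = -28.5 cm

-28.5 cm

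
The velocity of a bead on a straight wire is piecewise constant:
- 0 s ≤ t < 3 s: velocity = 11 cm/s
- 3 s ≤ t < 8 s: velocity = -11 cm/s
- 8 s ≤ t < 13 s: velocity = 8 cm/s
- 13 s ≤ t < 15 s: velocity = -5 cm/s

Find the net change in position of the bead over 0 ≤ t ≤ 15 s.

Net displacement equals the area under the velocity-time graph (areas below the axis count negative).
0–3 s: 11 × 3 = 33 cm
3–8 s: -11 × 5 = -55 cm
8–13 s: 8 × 5 = 40 cm
13–15 s: -5 × 2 = -10 cm
Net displacement = 8 cm

8 cm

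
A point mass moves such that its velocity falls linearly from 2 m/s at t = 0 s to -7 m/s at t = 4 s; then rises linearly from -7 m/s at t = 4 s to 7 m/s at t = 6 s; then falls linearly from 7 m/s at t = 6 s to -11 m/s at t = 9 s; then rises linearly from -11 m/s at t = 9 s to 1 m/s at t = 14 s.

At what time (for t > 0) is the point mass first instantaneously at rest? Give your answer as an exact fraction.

v changes sign on 0–4 s (from 2 to -7); the graph is linear there, so v = 0 at t = 0 + (-2)·(4 − 0)/(-7 − 2) = 8/9 s.

t = 8/9 s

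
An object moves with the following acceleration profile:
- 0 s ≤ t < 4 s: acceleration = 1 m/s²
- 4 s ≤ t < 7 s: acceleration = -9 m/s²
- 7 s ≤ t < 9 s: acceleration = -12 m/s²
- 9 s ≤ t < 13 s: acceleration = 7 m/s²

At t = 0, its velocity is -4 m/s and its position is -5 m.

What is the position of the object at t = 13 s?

On each constant-a segment, Δv = aΔt and Δx = v₀Δt + ½aΔt²; chain segment to segment.
0–4 s: v starts -4 m/s; Δx = -4·4 + ½·1·4² = -8 m; v ends 0 m/s.
4–7 s: v starts 0 m/s; Δx = 0·3 + ½·-9·3² = -40.5 m; v ends -27 m/s.
7–9 s: v starts -27 m/s; Δx = -27·2 + ½·-12·2² = -78 m; v ends -51 m/s.
9–13 s: v starts -51 m/s; Δx = -51·4 + ½·7·4² = -148 m; v ends -23 m/s.
x(13) = -5 + Σ Δx = -279.5 m.

-279.5 m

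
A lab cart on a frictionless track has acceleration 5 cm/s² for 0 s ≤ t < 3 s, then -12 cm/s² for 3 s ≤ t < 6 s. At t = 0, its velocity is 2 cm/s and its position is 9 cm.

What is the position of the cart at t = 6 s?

On each constant-a segment, Δv = aΔt and Δx = v₀Δt + ½aΔt²; chain segment to segment.
0–3 s: v starts 2 cm/s; Δx = 2·3 + ½·5·3² = 28.5 cm; v ends 17 cm/s.
3–6 s: v starts 17 cm/s; Δx = 17·3 + ½·-12·3² = -3 cm; v ends -19 cm/s.
x(6) = 9 + Σ Δx = 34.5 cm.

34.5 cm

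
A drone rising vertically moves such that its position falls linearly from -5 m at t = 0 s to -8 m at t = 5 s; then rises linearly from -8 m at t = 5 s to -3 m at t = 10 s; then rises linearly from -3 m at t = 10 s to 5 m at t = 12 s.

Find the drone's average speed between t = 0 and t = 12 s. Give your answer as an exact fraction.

Average speed = (total path length)/(elapsed time); on a piecewise-linear x-t graph the path length is Σ|Δx|.
0–5 s: |Δx| = |-8 − -5| = 3 m
5–10 s: |Δx| = |-3 − -8| = 5 m
10–12 s: |Δx| = |5 − -3| = 8 m
Total path = 16 m; average speed = 16/12 = 4/3 m/s.

4/3 m/s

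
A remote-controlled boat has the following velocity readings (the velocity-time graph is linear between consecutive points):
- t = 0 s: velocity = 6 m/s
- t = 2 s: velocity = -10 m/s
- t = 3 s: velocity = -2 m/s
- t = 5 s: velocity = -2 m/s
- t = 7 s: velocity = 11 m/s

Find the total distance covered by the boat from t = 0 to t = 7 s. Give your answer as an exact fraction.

Distance (not displacement) is the total path length: add the absolute areas under v-t.
0–2 s: v = 0 at t = 0.75 s; triangle areas 2.25 + 6.25 = 8.5 m
2–3 s: |½(-10 + -2)(1)| = 6 m
3–5 s: |-2| × 2 = 4 m
5–7 s: v = 0 at t = 69/13 s; triangle areas 4/13 + 121/13 = 125/13 m
Total distance = 731/26 m

731/26 m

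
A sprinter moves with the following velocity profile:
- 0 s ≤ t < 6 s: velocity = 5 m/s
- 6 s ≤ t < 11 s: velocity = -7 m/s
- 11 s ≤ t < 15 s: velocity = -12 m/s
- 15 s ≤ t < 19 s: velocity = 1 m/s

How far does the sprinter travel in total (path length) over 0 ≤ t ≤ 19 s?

117 m

Distance (not displacement) is the total path length: add the absolute areas under v-t.
0–6 s: |5| × 6 = 30 m
6–11 s: |-7| × 5 = 35 m
11–15 s: |-12| × 4 = 48 m
15–19 s: |1| × 4 = 4 m
Total distance = 117 m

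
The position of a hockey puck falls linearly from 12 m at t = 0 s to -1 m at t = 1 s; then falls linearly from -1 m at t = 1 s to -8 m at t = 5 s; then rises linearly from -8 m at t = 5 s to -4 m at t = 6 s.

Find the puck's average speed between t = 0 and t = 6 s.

4 m/s

Average speed = (total path length)/(elapsed time); on a piecewise-linear x-t graph the path length is Σ|Δx|.
0–1 s: |Δx| = |-1 − 12| = 13 m
1–5 s: |Δx| = |-8 − -1| = 7 m
5–6 s: |Δx| = |-4 − -8| = 4 m
Total path = 24 m; average speed = 24/6 = 4 m/s.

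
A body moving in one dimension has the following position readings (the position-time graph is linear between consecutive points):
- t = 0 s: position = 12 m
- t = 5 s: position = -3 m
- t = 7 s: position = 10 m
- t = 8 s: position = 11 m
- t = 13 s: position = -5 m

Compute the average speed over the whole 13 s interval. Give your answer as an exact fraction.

45/13 m/s

Average speed = (total path length)/(elapsed time); on a piecewise-linear x-t graph the path length is Σ|Δx|.
0–5 s: |Δx| = |-3 − 12| = 15 m
5–7 s: |Δx| = |10 − -3| = 13 m
7–8 s: |Δx| = |11 − 10| = 1 m
8–13 s: |Δx| = |-5 − 11| = 16 m
Total path = 45 m; average speed = 45/13 = 45/13 m/s.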